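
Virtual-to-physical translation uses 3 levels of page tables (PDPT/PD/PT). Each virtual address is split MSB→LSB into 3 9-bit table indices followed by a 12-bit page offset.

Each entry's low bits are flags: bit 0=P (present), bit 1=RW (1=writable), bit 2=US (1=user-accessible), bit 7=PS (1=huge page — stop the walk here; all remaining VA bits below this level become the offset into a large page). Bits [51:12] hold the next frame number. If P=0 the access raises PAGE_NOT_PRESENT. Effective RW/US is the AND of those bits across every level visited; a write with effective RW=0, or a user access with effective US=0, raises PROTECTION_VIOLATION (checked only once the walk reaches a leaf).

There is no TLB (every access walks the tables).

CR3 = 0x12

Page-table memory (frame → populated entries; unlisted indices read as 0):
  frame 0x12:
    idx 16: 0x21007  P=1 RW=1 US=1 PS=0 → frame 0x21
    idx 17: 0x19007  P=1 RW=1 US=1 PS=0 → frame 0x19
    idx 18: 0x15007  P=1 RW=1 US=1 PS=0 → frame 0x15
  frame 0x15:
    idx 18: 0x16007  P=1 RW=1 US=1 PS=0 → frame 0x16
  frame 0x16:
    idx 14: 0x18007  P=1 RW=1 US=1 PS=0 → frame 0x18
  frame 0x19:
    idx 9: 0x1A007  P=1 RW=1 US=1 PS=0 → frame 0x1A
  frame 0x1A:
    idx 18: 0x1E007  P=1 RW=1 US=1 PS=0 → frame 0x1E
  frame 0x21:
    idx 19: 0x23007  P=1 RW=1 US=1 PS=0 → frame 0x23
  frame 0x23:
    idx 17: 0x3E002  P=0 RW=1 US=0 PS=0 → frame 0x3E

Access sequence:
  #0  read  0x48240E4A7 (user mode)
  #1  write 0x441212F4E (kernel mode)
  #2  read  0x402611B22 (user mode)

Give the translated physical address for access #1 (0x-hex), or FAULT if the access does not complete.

Trace:
#0 VA=0x48240E4A7 (r,user):
  lvl0: tbl 0x12, slot 18 ⇒ 0x15007 (P1/RW1/US1/PS0)
  lvl1: tbl 0x15, slot 18 ⇒ 0x16007 (P1/RW1/US1/PS0)
  lvl2: tbl 0x16, slot 14 ⇒ 0x18007 (P1/RW1/US1/PS0)
  ⇒ phys 0x184A7  [3 reads]
#1 VA=0x441212F4E (w,kernel):
  lvl0: tbl 0x12, slot 17 ⇒ 0x19007 (P1/RW1/US1/PS0)
  lvl1: tbl 0x19, slot 9 ⇒ 0x1A007 (P1/RW1/US1/PS0)
  lvl2: tbl 0x1A, slot 18 ⇒ 0x1E007 (P1/RW1/US1/PS0)
  ⇒ phys 0x1EF4E  [3 reads]
#2 VA=0x402611B22 (r,user):
  lvl0: tbl 0x12, slot 16 ⇒ 0x21007 (P1/RW1/US1/PS0)
  lvl1: tbl 0x21, slot 19 ⇒ 0x23007 (P1/RW1/US1/PS0)
  lvl2: tbl 0x23, slot 17 ⇒ 0x3E002 (P0/RW1/US0/PS0)
  ✗ PAGE_NOT_PRESENT  [3 reads]

Access #1 PA: 0x1EF4E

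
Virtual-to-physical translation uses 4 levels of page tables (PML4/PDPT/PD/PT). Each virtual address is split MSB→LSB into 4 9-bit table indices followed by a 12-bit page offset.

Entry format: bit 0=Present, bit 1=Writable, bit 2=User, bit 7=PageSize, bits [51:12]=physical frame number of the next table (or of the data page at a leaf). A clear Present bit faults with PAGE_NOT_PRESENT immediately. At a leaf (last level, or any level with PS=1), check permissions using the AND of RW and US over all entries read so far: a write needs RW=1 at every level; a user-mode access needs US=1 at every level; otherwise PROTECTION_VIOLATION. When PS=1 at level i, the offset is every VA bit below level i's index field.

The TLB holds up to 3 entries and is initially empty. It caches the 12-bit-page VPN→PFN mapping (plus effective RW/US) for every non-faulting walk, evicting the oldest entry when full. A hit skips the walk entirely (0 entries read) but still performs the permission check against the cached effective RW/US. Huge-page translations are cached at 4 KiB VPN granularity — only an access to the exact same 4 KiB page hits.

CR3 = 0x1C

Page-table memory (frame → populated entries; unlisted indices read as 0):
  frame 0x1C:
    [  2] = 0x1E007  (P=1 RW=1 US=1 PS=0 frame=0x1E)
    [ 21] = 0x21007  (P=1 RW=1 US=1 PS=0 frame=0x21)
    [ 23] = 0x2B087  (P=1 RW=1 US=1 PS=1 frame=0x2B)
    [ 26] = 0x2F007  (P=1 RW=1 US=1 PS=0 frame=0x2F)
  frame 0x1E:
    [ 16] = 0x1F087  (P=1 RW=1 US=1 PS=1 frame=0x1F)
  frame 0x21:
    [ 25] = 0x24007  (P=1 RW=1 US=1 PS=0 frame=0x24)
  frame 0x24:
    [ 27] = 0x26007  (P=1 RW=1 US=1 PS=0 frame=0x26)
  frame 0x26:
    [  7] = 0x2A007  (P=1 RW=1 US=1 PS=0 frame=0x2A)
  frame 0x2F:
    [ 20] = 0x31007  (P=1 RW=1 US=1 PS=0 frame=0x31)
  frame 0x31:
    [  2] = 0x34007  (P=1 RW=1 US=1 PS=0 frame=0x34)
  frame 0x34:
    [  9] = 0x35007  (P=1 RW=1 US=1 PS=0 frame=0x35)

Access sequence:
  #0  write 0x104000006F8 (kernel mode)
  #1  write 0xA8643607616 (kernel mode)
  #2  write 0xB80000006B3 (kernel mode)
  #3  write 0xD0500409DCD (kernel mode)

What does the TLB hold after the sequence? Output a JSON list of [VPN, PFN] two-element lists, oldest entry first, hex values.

Per-access translation:
#0 VA=0x104000006F8 (w,kernel):
  lvl0: tbl 0x1C, slot 2 ⇒ 0x1E007 (P1/RW1/US1/PS0)
  lvl1: tbl 0x1E, slot 16 ⇒ 0x1F087 (P1/RW1/US1/PS1)
  → PA=0x1F6F8 (huge @L1)  (2 entries read)
#1 VA=0xA8643607616 (w,kernel):
  lvl0: tbl 0x1C, slot 21 ⇒ 0x21007 (P1/RW1/US1/PS0)
  lvl1: tbl 0x21, slot 25 ⇒ 0x24007 (P1/RW1/US1/PS0)
  lvl2: tbl 0x24, slot 27 ⇒ 0x26007 (P1/RW1/US1/PS0)
  lvl3: tbl 0x26, slot 7 ⇒ 0x2A007 (P1/RW1/US1/PS0)
  → PA=0x2A616  (4 entries read)
#2 VA=0xB80000006B3 (w,kernel):
  lvl0: tbl 0x1C, slot 23 ⇒ 0x2B087 (P1/RW1/US1/PS1)
  → PA=0x2B6B3 (huge @L0)  (1 entries read)
#3 VA=0xD0500409DCD (w,kernel):
  lvl0: tbl 0x1C, slot 26 ⇒ 0x2F007 (P1/RW1/US1/PS0)
  lvl1: tbl 0x2F, slot 20 ⇒ 0x31007 (P1/RW1/US1/PS0)
  lvl2: tbl 0x31, slot 2 ⇒ 0x34007 (P1/RW1/US1/PS0)
  lvl3: tbl 0x34, slot 9 ⇒ 0x35007 (P1/RW1/US1/PS0)
  → PA=0x35DCD  (4 entries read)

TLB: [["0xA8643607", "0x2A"], ["0xB8000000", "0x2B"], ["0xD0500409", "0x35"]]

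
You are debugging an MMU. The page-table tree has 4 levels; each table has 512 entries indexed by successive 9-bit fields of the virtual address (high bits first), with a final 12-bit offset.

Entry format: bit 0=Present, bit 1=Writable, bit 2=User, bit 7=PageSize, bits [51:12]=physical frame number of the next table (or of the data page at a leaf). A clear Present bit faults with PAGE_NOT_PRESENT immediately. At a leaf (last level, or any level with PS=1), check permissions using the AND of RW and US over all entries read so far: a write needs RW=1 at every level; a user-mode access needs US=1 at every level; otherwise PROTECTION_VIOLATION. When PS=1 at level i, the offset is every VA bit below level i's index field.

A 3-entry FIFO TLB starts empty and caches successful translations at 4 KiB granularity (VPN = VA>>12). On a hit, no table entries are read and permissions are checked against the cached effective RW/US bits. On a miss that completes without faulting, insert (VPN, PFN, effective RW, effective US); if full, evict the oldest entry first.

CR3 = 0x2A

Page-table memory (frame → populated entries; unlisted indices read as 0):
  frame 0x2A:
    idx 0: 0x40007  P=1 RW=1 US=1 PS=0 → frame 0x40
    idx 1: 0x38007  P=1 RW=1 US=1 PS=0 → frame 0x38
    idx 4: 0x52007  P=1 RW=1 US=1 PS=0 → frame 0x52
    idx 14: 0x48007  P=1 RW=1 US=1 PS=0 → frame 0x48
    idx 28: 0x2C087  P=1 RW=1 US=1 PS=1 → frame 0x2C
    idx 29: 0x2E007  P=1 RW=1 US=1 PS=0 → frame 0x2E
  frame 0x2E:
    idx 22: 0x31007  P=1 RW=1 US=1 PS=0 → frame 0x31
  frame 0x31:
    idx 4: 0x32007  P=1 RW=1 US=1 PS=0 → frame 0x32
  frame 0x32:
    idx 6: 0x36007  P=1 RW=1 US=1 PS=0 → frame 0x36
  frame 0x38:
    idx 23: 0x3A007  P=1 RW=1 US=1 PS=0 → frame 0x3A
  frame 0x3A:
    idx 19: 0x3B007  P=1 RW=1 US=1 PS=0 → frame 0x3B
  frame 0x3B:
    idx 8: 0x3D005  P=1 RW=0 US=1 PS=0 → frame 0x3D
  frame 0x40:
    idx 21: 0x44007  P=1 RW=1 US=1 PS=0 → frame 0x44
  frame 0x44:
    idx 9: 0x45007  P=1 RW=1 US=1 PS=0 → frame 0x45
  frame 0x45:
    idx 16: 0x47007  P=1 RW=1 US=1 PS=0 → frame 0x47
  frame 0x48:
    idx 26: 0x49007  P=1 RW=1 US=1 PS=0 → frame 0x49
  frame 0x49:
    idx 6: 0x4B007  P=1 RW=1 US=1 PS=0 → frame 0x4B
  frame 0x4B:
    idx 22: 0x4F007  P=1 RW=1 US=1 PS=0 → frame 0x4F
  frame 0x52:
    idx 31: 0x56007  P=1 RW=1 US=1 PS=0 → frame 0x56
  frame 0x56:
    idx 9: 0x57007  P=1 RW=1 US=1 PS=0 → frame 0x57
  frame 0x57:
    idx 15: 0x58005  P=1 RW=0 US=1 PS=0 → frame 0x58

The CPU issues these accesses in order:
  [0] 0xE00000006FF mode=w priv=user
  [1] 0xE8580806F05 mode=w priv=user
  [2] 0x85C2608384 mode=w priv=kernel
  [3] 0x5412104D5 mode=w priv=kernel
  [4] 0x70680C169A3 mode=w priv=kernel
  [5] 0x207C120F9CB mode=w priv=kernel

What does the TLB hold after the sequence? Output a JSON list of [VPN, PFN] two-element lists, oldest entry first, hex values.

Walk each access:
#0 VA=0xE00000006FF (w,user):
  [0] read 0x2A idx=28: raw=0x2C087 flags P=1 W=1 U=1 S=1
  ⇒ phys 0x2C6FF (huge @L0)  [1 reads]
#1 VA=0xE8580806F05 (w,user):
  [0] read 0x2A idx=29: raw=0x2E007 flags P=1 W=1 U=1 S=0
  [1] read 0x2E idx=22: raw=0x31007 flags P=1 W=1 U=1 S=0
  [2] read 0x31 idx=4: raw=0x32007 flags P=1 W=1 U=1 S=0
  [3] read 0x32 idx=6: raw=0x36007 flags P=1 W=1 U=1 S=0
  ⇒ phys 0x36F05  [4 reads]
#2 VA=0x85C2608384 (w,kernel):
  [0] read 0x2A idx=1: raw=0x38007 flags P=1 W=1 U=1 S=0
  [1] read 0x38 idx=23: raw=0x3A007 flags P=1 W=1 U=1 S=0
  [2] read 0x3A idx=19: raw=0x3B007 flags P=1 W=1 U=1 S=0
  [3] read 0x3B idx=8: raw=0x3D005 flags P=1 W=0 U=1 S=0
  ✗ PROTECTION_VIOLATION  [4 reads]
#3 VA=0x5412104D5 (w,kernel):
  [0] read 0x2A idx=0: raw=0x40007 flags P=1 W=1 U=1 S=0
  [1] read 0x40 idx=21: raw=0x44007 flags P=1 W=1 U=1 S=0
  [2] read 0x44 idx=9: raw=0x45007 flags P=1 W=1 U=1 S=0
  [3] read 0x45 idx=16: raw=0x47007 flags P=1 W=1 U=1 S=0
  ⇒ phys 0x474D5  [4 reads]
#4 VA=0x70680C169A3 (w,kernel):
  [0] read 0x2A idx=14: raw=0x48007 flags P=1 W=1 U=1 S=0
  [1] read 0x48 idx=26: raw=0x49007 flags P=1 W=1 U=1 S=0
  [2] read 0x49 idx=6: raw=0x4B007 flags P=1 W=1 U=1 S=0
  [3] read 0x4B idx=22: raw=0x4F007 flags P=1 W=1 U=1 S=0
  ⇒ phys 0x4F9A3  [4 reads]
#5 VA=0x207C120F9CB (w,kernel):
  [0] read 0x2A idx=4: raw=0x52007 flags P=1 W=1 U=1 S=0
  [1] read 0x52 idx=31: raw=0x56007 flags P=1 W=1 U=1 S=0
  [2] read 0x56 idx=9: raw=0x57007 flags P=1 W=1 U=1 S=0
  [3] read 0x57 idx=15: raw=0x58005 flags P=1 W=0 U=1 S=0
  ✗ PROTECTION_VIOLATION  [4 reads]

TLB: [["0xE8580806", "0x36"], ["0x541210", "0x47"], ["0x70680C16", "0x4F"]]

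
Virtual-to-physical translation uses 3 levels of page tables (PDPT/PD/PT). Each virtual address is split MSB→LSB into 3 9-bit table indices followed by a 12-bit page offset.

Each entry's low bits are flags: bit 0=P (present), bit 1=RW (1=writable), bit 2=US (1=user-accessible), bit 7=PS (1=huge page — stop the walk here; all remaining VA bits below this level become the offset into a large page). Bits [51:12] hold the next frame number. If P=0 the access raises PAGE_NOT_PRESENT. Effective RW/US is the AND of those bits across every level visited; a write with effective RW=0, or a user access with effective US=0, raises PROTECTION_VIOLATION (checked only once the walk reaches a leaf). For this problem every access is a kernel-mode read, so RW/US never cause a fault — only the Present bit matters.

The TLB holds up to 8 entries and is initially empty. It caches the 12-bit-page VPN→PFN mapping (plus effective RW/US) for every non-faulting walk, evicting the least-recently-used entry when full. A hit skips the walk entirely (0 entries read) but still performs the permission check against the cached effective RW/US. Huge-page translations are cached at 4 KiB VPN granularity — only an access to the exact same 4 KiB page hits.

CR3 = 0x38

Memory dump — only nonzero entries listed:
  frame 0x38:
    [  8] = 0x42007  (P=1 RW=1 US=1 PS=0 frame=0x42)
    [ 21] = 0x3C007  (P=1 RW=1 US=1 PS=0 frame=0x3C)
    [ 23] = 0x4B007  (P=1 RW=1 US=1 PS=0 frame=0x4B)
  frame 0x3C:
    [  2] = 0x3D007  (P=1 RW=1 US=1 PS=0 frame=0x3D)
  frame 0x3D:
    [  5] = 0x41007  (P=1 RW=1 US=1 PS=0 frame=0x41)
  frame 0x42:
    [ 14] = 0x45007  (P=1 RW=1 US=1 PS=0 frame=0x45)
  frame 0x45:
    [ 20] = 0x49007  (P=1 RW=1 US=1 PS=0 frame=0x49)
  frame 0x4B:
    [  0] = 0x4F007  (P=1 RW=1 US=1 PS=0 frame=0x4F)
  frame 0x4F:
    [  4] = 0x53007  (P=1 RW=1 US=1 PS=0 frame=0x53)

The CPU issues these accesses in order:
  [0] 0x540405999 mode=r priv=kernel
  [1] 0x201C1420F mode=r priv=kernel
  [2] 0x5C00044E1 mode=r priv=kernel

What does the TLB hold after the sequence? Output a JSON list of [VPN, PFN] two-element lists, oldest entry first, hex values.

Per-access translation:
#0 VA=0x540405999 (r,kernel):
  [0] read 0x38 idx=21: raw=0x3C007 flags P=1 W=1 U=1 S=0
  [1] read 0x3C idx=2: raw=0x3D007 flags P=1 W=1 U=1 S=0
  [2] read 0x3D idx=5: raw=0x41007 flags P=1 W=1 U=1 S=0
  → PA=0x41999  (3 entries read)
#1 VA=0x201C1420F (r,kernel):
  [0] read 0x38 idx=8: raw=0x42007 flags P=1 W=1 U=1 S=0
  [1] read 0x42 idx=14: raw=0x45007 flags P=1 W=1 U=1 S=0
  [2] read 0x45 idx=20: raw=0x49007 flags P=1 W=1 U=1 S=0
  → PA=0x4920F  (3 entries read)
#2 VA=0x5C00044E1 (r,kernel):
  [0] read 0x38 idx=23: raw=0x4B007 flags P=1 W=1 U=1 S=0
  [1] read 0x4B idx=0: raw=0x4F007 flags P=1 W=1 U=1 S=0
  [2] read 0x4F idx=4: raw=0x53007 flags P=1 W=1 U=1 S=0
  → PA=0x534E1  (3 entries read)

TLB: [["0x540405", "0x41"], ["0x201C14", "0x49"], ["0x5C0004", "0x53"]]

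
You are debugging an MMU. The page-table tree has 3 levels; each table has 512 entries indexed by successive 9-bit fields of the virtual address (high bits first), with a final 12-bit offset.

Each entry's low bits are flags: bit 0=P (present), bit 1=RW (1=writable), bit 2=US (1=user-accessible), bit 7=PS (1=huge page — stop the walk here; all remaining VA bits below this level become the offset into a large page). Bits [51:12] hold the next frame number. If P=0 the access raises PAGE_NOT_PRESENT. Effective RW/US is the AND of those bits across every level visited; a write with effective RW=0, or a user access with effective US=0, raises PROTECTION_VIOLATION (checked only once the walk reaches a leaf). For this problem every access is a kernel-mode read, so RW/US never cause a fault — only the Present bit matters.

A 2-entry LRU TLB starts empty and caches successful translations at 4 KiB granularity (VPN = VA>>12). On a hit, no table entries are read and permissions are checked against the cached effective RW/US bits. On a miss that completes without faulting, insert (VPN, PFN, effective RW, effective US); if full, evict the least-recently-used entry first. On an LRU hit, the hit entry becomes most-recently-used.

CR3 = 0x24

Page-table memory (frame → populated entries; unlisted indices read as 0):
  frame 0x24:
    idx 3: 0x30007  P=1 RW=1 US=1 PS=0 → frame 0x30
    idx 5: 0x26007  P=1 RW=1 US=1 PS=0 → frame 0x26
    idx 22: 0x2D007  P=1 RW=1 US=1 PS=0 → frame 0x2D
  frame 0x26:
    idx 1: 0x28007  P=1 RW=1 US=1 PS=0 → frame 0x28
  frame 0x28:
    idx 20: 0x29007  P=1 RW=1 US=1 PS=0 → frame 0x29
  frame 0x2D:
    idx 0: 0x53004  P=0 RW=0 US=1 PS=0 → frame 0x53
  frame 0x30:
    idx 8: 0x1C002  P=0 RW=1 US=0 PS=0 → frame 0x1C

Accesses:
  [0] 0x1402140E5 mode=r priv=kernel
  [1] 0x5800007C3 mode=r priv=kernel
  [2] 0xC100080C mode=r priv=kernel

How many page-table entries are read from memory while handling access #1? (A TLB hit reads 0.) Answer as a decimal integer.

Walk each access:
#0 VA=0x1402140E5 (r,kernel):
  lvl0: tbl 0x24, slot 5 ⇒ 0x26007 (P1/RW1/US1/PS0)
  lvl1: tbl 0x26, slot 1 ⇒ 0x28007 (P1/RW1/US1/PS0)
  lvl2: tbl 0x28, slot 20 ⇒ 0x29007 (P1/RW1/US1/PS0)
  ⇒ phys 0x290E5  [3 reads]
#1 VA=0x5800007C3 (r,kernel):
  lvl0: tbl 0x24, slot 22 ⇒ 0x2D007 (P1/RW1/US1/PS0)
  lvl1: tbl 0x2D, slot 0 ⇒ 0x53004 (P0/RW0/US1/PS0)
  → PAGE_NOT_PRESENT  (2 entries read)
#2 VA=0xC100080C (r,kernel):
  lvl0: tbl 0x24, slot 3 ⇒ 0x30007 (P1/RW1/US1/PS0)
  lvl1: tbl 0x30, slot 8 ⇒ 0x1C002 (P0/RW1/US0/PS0)
  → PAGE_NOT_PRESENT  (2 entries read)

Entries read for #1: 2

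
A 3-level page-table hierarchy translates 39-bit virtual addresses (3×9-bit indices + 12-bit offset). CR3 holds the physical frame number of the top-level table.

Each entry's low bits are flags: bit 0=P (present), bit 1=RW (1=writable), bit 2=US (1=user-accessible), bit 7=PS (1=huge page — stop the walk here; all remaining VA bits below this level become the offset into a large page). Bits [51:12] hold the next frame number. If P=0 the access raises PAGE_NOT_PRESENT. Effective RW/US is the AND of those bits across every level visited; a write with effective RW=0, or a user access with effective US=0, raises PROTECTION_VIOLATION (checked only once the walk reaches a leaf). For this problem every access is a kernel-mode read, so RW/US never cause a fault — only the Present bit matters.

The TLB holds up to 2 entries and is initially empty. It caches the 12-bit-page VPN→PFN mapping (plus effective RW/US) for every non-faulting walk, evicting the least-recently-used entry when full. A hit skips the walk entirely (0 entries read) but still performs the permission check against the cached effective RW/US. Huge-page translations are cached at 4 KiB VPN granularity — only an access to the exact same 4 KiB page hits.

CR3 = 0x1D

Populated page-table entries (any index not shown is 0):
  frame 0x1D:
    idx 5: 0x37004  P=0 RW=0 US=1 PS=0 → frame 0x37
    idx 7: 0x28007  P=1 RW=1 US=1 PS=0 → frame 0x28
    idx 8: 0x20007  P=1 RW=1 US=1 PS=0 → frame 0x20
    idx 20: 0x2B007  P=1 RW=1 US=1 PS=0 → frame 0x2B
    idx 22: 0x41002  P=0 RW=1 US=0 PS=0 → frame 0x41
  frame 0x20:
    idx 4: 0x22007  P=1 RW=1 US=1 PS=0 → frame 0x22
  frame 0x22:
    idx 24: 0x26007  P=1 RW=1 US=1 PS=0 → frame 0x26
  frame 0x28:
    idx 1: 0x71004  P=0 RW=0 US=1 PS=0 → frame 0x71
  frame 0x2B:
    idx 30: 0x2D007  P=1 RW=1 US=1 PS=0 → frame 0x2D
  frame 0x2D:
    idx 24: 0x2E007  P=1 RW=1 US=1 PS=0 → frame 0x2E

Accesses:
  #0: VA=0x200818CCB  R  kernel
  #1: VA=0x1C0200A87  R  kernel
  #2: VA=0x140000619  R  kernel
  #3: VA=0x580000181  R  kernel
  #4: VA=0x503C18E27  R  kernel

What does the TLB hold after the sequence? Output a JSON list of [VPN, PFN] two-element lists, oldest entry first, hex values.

Trace:
#0 VA=0x200818CCB (r,kernel):
  L0: frame=0x1D idx=8 entry=0x20007 [P=1 RW=1 US=1 PS=0]
  L1: frame=0x20 idx=4 entry=0x22007 [P=1 RW=1 US=1 PS=0]
  L2: frame=0x22 idx=24 entry=0x26007 [P=1 RW=1 US=1 PS=0]
  ✓ 0x26CCB  — 3 lookups
#1 VA=0x1C0200A87 (r,kernel):
  L0: frame=0x1D idx=7 entry=0x28007 [P=1 RW=1 US=1 PS=0]
  L1: frame=0x28 idx=1 entry=0x71004 [P=0 RW=0 US=1 PS=0]
  → PAGE_NOT_PRESENT  (2 entries read)
#2 VA=0x140000619 (r,kernel):
  L0: frame=0x1D idx=5 entry=0x37004 [P=0 RW=0 US=1 PS=0]
  → PAGE_NOT_PRESENT  (1 entries read)
#3 VA=0x580000181 (r,kernel):
  L0: frame=0x1D idx=22 entry=0x41002 [P=0 RW=1 US=0 PS=0]
  → PAGE_NOT_PRESENT  (1 entries read)
#4 VA=0x503C18E27 (r,kernel):
  L0: frame=0x1D idx=20 entry=0x2B007 [P=1 RW=1 US=1 PS=0]
  L1: frame=0x2B idx=30 entry=0x2D007 [P=1 RW=1 US=1 PS=0]
  L2: frame=0x2D idx=24 entry=0x2E007 [P=1 RW=1 US=1 PS=0]
  ✓ 0x2EE27  — 3 lookups

TLB: [["0x200818", "0x26"], ["0x503C18", "0x2E"]]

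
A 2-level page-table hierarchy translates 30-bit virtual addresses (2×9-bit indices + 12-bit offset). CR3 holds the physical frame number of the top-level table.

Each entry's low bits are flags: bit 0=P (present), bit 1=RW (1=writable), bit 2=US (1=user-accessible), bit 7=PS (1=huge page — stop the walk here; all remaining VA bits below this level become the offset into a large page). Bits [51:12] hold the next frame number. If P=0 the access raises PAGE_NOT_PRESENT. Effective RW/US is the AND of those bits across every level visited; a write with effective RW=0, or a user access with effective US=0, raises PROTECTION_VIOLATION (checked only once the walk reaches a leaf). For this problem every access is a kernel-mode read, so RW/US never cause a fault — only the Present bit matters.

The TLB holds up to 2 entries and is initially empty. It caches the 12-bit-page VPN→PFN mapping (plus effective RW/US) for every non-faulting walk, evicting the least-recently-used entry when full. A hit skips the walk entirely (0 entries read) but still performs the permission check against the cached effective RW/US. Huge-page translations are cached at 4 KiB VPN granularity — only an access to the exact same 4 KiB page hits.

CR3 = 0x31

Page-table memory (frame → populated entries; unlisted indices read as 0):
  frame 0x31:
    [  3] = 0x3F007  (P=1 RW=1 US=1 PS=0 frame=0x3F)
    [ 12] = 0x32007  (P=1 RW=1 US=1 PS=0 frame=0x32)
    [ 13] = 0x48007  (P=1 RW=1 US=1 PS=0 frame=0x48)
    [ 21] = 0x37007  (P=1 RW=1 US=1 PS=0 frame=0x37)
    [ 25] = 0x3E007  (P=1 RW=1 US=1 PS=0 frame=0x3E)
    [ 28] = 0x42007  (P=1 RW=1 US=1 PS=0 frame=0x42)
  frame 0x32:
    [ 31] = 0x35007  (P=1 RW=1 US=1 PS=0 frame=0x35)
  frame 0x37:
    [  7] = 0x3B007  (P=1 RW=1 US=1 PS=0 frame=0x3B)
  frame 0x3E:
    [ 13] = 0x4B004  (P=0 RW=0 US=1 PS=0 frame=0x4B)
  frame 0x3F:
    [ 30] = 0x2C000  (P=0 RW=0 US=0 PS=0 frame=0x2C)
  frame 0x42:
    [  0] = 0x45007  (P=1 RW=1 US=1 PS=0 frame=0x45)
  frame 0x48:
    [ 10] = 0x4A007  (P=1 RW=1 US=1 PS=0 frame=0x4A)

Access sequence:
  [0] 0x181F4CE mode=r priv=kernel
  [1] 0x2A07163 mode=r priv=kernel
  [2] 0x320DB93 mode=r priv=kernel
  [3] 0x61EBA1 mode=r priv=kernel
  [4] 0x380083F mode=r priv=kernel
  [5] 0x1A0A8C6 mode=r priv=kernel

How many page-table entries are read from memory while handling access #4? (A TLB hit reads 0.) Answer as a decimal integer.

Walk each access:
#0 VA=0x181F4CE (r,kernel):
  [0] read 0x31 idx=12: raw=0x32007 flags P=1 W=1 U=1 S=0
  [1] read 0x32 idx=31: raw=0x35007 flags P=1 W=1 U=1 S=0
  ⇒ phys 0x354CE  [2 reads]
#1 VA=0x2A07163 (r,kernel):
  [0] read 0x31 idx=21: raw=0x37007 flags P=1 W=1 U=1 S=0
  [1] read 0x37 idx=7: raw=0x3B007 flags P=1 W=1 U=1 S=0
  ⇒ phys 0x3B163  [2 reads]
#2 VA=0x320DB93 (r,kernel):
  [0] read 0x31 idx=25: raw=0x3E007 flags P=1 W=1 U=1 S=0
  [1] read 0x3E idx=13: raw=0x4B004 flags P=0 W=0 U=1 S=0
  → PAGE_NOT_PRESENT  (2 entries read)
#3 VA=0x61EBA1 (r,kernel):
  [0] read 0x31 idx=3: raw=0x3F007 flags P=1 W=1 U=1 S=0
  [1] read 0x3F idx=30: raw=0x2C000 flags P=0 W=0 U=0 S=0
  → PAGE_NOT_PRESENT  (2 entries read)
#4 VA=0x380083F (r,kernel):
  [0] read 0x31 idx=28: raw=0x42007 flags P=1 W=1 U=1 S=0
  [1] read 0x42 idx=0: raw=0x45007 flags P=1 W=1 U=1 S=0
  ⇒ phys 0x4583F  [2 reads]
#5 VA=0x1A0A8C6 (r,kernel):
  [0] read 0x31 idx=13: raw=0x48007 flags P=1 W=1 U=1 S=0
  [1] read 0x48 idx=10: raw=0x4A007 flags P=1 W=1 U=1 S=0
  ⇒ phys 0x4A8C6  [2 reads]

Entries read for #4: 2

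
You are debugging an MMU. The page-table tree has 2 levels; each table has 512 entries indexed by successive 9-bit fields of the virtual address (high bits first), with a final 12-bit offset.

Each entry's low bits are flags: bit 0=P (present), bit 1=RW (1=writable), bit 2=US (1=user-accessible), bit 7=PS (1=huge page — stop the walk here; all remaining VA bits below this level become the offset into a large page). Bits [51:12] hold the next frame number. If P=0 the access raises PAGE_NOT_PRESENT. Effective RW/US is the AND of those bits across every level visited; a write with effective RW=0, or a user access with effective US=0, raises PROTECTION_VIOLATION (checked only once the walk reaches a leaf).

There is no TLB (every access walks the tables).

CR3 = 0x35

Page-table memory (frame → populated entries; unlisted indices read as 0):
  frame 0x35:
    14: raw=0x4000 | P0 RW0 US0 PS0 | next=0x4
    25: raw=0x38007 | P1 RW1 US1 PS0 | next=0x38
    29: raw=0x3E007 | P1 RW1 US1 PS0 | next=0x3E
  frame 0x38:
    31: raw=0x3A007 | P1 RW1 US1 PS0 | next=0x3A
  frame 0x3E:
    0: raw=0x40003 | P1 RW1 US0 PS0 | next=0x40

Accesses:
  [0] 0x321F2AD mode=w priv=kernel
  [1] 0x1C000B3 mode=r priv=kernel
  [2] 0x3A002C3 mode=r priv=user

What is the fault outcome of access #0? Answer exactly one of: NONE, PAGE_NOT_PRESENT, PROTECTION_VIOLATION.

Walk each access:
#0 VA=0x321F2AD (w,kernel):
  [0] read 0x35 idx=25: raw=0x38007 flags P=1 W=1 U=1 S=0
  [1] read 0x38 idx=31: raw=0x3A007 flags P=1 W=1 U=1 S=0
  → PA=0x3A2AD  (2 entries read)
#1 VA=0x1C000B3 (r,kernel):
  [0] read 0x35 idx=14: raw=0x4000 flags P=0 W=0 U=0 S=0
  ✗ PAGE_NOT_PRESENT  [1 reads]
#2 VA=0x3A002C3 (r,user):
  [0] read 0x35 idx=29: raw=0x3E007 flags P=1 W=1 U=1 S=0
  [1] read 0x3E idx=0: raw=0x40003 flags P=1 W=1 U=0 S=0
  ✗ PROTECTION_VIOLATION  [2 reads]

Access #0 fault: NONE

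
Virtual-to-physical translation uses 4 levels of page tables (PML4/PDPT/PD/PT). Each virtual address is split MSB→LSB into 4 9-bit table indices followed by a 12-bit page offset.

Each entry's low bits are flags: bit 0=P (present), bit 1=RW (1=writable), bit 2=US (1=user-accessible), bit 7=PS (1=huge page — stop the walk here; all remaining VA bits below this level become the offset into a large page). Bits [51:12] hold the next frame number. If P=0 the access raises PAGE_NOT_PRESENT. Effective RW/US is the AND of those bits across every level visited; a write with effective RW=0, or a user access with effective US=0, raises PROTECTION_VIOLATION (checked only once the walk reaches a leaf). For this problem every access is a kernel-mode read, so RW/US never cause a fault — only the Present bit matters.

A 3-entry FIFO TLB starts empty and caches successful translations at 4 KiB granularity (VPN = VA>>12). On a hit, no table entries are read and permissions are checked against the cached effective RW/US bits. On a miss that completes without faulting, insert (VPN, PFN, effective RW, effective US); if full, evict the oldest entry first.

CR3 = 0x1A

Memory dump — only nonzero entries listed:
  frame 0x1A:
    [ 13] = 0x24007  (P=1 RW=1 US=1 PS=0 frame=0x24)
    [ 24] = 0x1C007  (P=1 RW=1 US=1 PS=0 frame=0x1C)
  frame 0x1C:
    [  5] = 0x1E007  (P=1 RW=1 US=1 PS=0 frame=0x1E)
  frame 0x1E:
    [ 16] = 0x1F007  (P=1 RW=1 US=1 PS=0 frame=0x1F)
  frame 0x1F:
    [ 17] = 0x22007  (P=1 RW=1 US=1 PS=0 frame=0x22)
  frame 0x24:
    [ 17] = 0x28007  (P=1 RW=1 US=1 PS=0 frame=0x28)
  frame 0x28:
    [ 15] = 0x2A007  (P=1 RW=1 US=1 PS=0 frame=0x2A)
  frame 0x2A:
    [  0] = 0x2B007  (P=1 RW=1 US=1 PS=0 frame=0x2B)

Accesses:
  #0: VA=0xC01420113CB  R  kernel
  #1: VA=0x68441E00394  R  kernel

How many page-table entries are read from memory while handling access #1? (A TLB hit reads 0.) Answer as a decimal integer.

Per-access translation:
#0 VA=0xC01420113CB (r,kernel):
  lvl0: tbl 0x1A, slot 24 ⇒ 0x1C007 (P1/RW1/US1/PS0)
  lvl1: tbl 0x1C, slot 5 ⇒ 0x1E007 (P1/RW1/US1/PS0)
  lvl2: tbl 0x1E, slot 16 ⇒ 0x1F007 (P1/RW1/US1/PS0)
  lvl3: tbl 0x1F, slot 17 ⇒ 0x22007 (P1/RW1/US1/PS0)
  ✓ 0x223CB  — 4 lookups
#1 VA=0x68441E00394 (r,kernel):
  lvl0: tbl 0x1A, slot 13 ⇒ 0x24007 (P1/RW1/US1/PS0)
  lvl1: tbl 0x24, slot 17 ⇒ 0x28007 (P1/RW1/US1/PS0)
  lvl2: tbl 0x28, slot 15 ⇒ 0x2A007 (P1/RW1/US1/PS0)
  lvl3: tbl 0x2A, slot 0 ⇒ 0x2B007 (P1/RW1/US1/PS0)
  ✓ 0x2B394  — 4 lookups

Entries read for #1: 4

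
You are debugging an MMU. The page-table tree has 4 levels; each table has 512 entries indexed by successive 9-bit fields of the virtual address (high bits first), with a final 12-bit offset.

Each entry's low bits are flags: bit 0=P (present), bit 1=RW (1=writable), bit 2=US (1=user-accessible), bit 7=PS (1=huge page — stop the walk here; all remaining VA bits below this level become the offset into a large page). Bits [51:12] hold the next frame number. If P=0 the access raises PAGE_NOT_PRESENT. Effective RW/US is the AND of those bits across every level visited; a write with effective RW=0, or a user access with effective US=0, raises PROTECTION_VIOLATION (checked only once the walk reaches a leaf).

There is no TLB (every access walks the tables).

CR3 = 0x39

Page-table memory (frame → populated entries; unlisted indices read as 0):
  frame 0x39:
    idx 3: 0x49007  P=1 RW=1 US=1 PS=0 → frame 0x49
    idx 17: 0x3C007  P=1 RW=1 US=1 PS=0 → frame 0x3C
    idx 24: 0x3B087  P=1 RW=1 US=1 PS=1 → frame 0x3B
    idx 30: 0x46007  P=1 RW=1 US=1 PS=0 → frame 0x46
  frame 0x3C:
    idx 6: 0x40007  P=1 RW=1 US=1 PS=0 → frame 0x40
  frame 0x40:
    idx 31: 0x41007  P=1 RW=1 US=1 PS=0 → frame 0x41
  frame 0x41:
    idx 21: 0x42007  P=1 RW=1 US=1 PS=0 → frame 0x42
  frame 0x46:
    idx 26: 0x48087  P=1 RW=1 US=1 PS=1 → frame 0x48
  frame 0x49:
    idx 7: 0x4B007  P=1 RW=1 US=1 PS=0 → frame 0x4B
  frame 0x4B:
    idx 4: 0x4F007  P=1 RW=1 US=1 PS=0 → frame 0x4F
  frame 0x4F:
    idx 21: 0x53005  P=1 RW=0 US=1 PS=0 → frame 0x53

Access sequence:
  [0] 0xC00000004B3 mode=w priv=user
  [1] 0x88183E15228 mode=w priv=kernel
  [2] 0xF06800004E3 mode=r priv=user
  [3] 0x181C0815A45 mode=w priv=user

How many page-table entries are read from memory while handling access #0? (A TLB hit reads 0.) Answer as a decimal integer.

Trace:
#0 VA=0xC00000004B3 (w,user):
  L0: frame=0x39 idx=24 entry=0x3B087 [P=1 RW=1 US=1 PS=1]
  ⇒ phys 0x3B4B3 (huge @L0)  [1 reads]
#1 VA=0x88183E15228 (w,kernel):
  L0: frame=0x39 idx=17 entry=0x3C007 [P=1 RW=1 US=1 PS=0]
  L1: frame=0x3C idx=6 entry=0x40007 [P=1 RW=1 US=1 PS=0]
  L2: frame=0x40 idx=31 entry=0x41007 [P=1 RW=1 US=1 PS=0]
  L3: frame=0x41 idx=21 entry=0x42007 [P=1 RW=1 US=1 PS=0]
  ⇒ phys 0x42228  [4 reads]
#2 VA=0xF06800004E3 (r,user):
  L0: frame=0x39 idx=30 entry=0x46007 [P=1 RW=1 US=1 PS=0]
  L1: frame=0x46 idx=26 entry=0x48087 [P=1 RW=1 US=1 PS=1]
  ⇒ phys 0x484E3 (huge @L1)  [2 reads]
#3 VA=0x181C0815A45 (w,user):
  L0: frame=0x39 idx=3 entry=0x49007 [P=1 RW=1 US=1 PS=0]
  L1: frame=0x49 idx=7 entry=0x4B007 [P=1 RW=1 US=1 PS=0]
  L2: frame=0x4B idx=4 entry=0x4F007 [P=1 RW=1 US=1 PS=0]
  L3: frame=0x4F idx=21 entry=0x53005 [P=1 RW=0 US=1 PS=0]
  ⇒ fault: PROTECTION_VIOLATION  — 4 lookups

Entries read for #0: 1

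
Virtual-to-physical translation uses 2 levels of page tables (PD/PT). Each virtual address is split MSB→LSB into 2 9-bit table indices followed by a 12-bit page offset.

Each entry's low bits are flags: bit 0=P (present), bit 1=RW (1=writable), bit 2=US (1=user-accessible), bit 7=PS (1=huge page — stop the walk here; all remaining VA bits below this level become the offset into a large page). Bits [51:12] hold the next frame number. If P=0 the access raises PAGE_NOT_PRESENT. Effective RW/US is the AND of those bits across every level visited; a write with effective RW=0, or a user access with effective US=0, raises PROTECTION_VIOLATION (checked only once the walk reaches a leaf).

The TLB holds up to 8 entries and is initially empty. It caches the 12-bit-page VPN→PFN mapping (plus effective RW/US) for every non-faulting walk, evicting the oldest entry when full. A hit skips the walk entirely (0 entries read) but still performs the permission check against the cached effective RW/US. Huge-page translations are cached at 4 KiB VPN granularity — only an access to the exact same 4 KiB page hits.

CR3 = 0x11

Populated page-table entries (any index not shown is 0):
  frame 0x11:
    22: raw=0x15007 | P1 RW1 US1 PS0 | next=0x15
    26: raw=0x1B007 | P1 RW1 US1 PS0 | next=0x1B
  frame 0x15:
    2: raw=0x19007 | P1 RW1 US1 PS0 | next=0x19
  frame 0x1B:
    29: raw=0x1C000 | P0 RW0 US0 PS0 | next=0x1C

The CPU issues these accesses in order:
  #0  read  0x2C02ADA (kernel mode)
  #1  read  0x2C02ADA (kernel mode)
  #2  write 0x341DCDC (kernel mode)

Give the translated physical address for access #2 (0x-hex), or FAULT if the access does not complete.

Per-access translation:
#0 VA=0x2C02ADA (r,kernel):
  L0 @0x11[22] → 0x15007  P=1,RW=1,US=1,PS=0
  L1 @0x15[2] → 0x19007  P=1,RW=1,US=1,PS=0
  ⇒ phys 0x19ADA  [2 reads]
#1 VA=0x2C02ADA (r,kernel):
  TLB hit vpn=0x2C02 → PA=0x19ADA
#2 VA=0x341DCDC (w,kernel):
  L0 @0x11[26] → 0x1B007  P=1,RW=1,US=1,PS=0
  L1 @0x1B[29] → 0x1C000  P=0,RW=0,US=0,PS=0
  → PAGE_NOT_PRESENT  (2 entries read)

Access #2 PA: FAULT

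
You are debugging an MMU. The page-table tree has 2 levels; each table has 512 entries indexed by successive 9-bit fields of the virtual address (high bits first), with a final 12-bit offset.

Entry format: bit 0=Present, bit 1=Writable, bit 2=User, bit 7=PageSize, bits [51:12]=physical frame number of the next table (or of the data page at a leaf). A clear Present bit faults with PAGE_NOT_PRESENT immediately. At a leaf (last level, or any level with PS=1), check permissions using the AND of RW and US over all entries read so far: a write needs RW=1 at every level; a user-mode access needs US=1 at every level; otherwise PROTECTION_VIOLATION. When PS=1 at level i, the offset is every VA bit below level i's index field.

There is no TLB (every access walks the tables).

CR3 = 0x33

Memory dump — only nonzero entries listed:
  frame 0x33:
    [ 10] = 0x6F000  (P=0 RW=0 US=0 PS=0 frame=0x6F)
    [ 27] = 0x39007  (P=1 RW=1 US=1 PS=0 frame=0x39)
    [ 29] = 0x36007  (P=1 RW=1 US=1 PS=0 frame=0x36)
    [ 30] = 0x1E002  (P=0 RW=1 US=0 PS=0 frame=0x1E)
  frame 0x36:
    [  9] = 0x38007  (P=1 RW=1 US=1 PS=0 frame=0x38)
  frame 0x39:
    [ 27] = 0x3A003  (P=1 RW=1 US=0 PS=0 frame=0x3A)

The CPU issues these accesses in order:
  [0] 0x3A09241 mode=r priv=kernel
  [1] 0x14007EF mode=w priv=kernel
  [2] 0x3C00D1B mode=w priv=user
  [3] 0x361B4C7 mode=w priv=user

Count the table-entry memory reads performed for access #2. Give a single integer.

Per-access translation:
#0 VA=0x3A09241 (r,kernel):
  L0: frame=0x33 idx=29 entry=0x36007 [P=1 RW=1 US=1 PS=0]
  L1: frame=0x36 idx=9 entry=0x38007 [P=1 RW=1 US=1 PS=0]
  ✓ 0x38241  — 2 lookups
#1 VA=0x14007EF (w,kernel):
  L0: frame=0x33 idx=10 entry=0x6F000 [P=0 RW=0 US=0 PS=0]
  ✗ PAGE_NOT_PRESENT  [1 reads]
#2 VA=0x3C00D1B (w,user):
  L0: frame=0x33 idx=30 entry=0x1E002 [P=0 RW=1 US=0 PS=0]
  ✗ PAGE_NOT_PRESENT  [1 reads]
#3 VA=0x361B4C7 (w,user):
  L0: frame=0x33 idx=27 entry=0x39007 [P=1 RW=1 US=1 PS=0]
  L1: frame=0x39 idx=27 entry=0x3A003 [P=1 RW=1 US=0 PS=0]
  ✗ PROTECTION_VIOLATION  [2 reads]

Entries read for #2: 1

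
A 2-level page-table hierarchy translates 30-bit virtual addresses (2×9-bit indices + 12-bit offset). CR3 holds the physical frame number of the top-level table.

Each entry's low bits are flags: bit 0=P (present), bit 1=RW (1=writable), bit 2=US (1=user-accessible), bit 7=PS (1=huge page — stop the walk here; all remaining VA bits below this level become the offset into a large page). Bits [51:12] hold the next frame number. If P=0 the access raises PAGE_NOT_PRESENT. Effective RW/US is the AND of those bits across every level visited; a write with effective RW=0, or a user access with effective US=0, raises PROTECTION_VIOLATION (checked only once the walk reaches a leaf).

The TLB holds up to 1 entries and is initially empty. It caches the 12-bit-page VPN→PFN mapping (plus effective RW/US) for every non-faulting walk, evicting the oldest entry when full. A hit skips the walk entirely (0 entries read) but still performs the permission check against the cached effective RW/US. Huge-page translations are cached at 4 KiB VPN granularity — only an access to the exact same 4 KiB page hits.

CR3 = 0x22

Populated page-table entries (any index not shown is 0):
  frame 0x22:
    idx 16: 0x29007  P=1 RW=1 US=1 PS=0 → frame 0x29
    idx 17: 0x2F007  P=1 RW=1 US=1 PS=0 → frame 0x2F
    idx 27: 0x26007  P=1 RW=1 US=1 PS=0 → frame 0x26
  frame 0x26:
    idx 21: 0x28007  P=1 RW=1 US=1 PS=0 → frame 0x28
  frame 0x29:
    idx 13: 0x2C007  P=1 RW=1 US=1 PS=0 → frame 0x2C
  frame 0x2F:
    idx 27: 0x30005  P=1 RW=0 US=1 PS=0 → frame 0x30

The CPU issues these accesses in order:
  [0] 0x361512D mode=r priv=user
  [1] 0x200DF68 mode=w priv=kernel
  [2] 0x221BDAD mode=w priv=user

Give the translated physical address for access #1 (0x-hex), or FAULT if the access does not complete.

Per-access translation:
#0 VA=0x361512D (r,user):
  lvl0: tbl 0x22, slot 27 ⇒ 0x26007 (P1/RW1/US1/PS0)
  lvl1: tbl 0x26, slot 21 ⇒ 0x28007 (P1/RW1/US1/PS0)
  ⇒ phys 0x2812D  [2 reads]
#1 VA=0x200DF68 (w,kernel):
  lvl0: tbl 0x22, slot 16 ⇒ 0x29007 (P1/RW1/US1/PS0)
  lvl1: tbl 0x29, slot 13 ⇒ 0x2C007 (P1/RW1/US1/PS0)
  ⇒ phys 0x2CF68  [2 reads]
#2 VA=0x221BDAD (w,user):
  lvl0: tbl 0x22, slot 17 ⇒ 0x2F007 (P1/RW1/US1/PS0)
  lvl1: tbl 0x2F, slot 27 ⇒ 0x30005 (P1/RW0/US1/PS0)
  ✗ PROTECTION_VIOLATION  [2 reads]

Access #1 PA: 0x2CF68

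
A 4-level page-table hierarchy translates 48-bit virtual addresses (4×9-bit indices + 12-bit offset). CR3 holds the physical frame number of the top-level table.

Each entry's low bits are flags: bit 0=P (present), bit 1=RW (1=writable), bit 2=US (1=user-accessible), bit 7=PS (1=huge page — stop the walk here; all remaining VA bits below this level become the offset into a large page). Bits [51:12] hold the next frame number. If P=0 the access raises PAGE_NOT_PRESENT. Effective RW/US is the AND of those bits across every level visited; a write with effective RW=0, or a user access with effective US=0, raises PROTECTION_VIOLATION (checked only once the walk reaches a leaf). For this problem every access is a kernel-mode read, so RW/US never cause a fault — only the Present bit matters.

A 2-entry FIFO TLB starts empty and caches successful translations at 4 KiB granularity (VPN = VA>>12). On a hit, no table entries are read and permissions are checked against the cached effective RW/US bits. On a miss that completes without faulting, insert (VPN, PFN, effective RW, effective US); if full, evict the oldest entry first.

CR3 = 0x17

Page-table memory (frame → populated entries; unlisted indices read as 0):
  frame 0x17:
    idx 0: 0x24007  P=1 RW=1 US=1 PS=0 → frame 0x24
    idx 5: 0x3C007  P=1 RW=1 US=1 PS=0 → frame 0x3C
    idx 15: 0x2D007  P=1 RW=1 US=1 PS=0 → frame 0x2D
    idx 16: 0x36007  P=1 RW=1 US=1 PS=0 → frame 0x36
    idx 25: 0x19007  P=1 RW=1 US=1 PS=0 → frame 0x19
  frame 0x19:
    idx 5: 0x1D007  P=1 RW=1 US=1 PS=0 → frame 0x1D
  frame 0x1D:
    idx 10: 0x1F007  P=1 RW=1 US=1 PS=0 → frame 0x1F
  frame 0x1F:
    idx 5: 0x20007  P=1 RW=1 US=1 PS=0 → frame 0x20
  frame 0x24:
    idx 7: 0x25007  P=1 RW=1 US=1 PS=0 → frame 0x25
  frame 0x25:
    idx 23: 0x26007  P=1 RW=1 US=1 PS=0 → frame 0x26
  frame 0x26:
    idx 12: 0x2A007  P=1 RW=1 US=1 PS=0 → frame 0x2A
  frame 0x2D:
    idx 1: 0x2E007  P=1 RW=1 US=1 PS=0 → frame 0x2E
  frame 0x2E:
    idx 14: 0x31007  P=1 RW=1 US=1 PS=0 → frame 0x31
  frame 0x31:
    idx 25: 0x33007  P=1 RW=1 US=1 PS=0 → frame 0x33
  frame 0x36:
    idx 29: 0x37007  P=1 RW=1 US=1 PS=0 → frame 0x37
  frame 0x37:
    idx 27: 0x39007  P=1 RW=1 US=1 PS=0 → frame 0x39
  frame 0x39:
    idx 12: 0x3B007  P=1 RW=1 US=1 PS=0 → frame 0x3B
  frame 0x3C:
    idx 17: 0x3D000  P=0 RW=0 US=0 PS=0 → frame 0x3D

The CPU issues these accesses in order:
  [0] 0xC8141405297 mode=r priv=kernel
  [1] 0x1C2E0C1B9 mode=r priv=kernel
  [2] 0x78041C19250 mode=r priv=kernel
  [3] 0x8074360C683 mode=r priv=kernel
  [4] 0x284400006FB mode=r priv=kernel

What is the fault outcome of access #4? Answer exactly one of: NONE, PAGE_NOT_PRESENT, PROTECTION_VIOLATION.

Trace:
#0 VA=0xC8141405297 (r,kernel):
  L0 @0x17[25] → 0x19007  P=1,RW=1,US=1,PS=0
  L1 @0x19[5] → 0x1D007  P=1,RW=1,US=1,PS=0
  L2 @0x1D[10] → 0x1F007  P=1,RW=1,US=1,PS=0
  L3 @0x1F[5] → 0x20007  P=1,RW=1,US=1,PS=0
  ✓ 0x20297  — 4 lookups
#1 VA=0x1C2E0C1B9 (r,kernel):
  L0 @0x17[0] → 0x24007  P=1,RW=1,US=1,PS=0
  L1 @0x24[7] → 0x25007  P=1,RW=1,US=1,PS=0
  L2 @0x25[23] → 0x26007  P=1,RW=1,US=1,PS=0
  L3 @0x26[12] → 0x2A007  P=1,RW=1,US=1,PS=0
  ✓ 0x2A1B9  — 4 lookups
#2 VA=0x78041C19250 (r,kernel):
  L0 @0x17[15] → 0x2D007  P=1,RW=1,US=1,PS=0
  L1 @0x2D[1] → 0x2E007  P=1,RW=1,US=1,PS=0
  L2 @0x2E[14] → 0x31007  P=1,RW=1,US=1,PS=0
  L3 @0x31[25] → 0x33007  P=1,RW=1,US=1,PS=0
  ✓ 0x33250  — 4 lookups
#3 VA=0x8074360C683 (r,kernel):
  L0 @0x17[16] → 0x36007  P=1,RW=1,US=1,PS=0
  L1 @0x36[29] → 0x37007  P=1,RW=1,US=1,PS=0
  L2 @0x37[27] → 0x39007  P=1,RW=1,US=1,PS=0
  L3 @0x39[12] → 0x3B007  P=1,RW=1,US=1,PS=0
  ✓ 0x3B683  — 4 lookups
#4 VA=0x284400006FB (r,kernel):
  L0 @0x17[5] → 0x3C007  P=1,RW=1,US=1,PS=0
  L1 @0x3C[17] → 0x3D000  P=0,RW=0,US=0,PS=0
  ✗ PAGE_NOT_PRESENT  [2 reads]

Access #4 fault: PAGE_NOT_PRESENT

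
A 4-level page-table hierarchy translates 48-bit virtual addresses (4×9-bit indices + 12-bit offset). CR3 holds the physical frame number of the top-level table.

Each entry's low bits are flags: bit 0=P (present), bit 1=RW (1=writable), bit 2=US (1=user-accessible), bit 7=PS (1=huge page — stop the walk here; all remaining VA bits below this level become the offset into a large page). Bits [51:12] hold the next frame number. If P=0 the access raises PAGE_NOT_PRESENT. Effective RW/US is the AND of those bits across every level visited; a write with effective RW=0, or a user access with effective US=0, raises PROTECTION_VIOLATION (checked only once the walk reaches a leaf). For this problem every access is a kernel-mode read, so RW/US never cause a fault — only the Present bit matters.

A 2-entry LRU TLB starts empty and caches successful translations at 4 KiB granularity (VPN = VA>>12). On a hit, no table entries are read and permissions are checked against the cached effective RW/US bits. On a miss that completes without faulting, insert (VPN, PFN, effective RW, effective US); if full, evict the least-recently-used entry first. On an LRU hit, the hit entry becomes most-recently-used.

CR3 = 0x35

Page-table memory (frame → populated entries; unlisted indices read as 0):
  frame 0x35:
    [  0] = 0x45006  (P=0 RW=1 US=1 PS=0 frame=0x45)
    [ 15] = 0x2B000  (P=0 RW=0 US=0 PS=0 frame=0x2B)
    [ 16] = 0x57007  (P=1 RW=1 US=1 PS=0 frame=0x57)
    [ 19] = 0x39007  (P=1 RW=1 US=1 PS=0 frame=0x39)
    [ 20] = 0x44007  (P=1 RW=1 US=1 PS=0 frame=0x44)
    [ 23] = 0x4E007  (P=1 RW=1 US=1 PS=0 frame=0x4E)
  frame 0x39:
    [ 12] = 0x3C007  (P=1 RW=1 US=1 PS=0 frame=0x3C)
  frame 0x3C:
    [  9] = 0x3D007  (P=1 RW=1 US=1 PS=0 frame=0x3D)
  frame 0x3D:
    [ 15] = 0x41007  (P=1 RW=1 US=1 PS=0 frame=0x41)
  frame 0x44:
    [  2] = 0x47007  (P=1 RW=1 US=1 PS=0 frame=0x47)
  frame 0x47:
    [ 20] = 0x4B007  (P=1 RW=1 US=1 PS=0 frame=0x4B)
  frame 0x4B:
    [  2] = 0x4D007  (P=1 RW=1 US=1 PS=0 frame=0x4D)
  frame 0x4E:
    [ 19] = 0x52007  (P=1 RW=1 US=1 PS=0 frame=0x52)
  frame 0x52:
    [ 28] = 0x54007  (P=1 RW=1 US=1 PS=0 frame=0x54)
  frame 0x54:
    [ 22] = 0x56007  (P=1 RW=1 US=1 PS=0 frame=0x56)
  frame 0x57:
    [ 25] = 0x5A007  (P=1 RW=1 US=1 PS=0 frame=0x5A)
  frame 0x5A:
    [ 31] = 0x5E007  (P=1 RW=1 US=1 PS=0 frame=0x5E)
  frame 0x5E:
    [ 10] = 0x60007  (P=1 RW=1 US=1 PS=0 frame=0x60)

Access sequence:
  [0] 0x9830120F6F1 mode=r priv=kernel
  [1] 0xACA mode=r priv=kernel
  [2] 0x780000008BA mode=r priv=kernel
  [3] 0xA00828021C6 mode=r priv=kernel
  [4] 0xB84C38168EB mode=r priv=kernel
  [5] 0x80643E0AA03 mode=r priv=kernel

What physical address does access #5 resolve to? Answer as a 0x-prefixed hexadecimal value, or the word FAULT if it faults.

Trace:
#0 VA=0x9830120F6F1 (r,kernel):
  L0 @0x35[19] → 0x39007  P=1,RW=1,US=1,PS=0
  L1 @0x39[12] → 0x3C007  P=1,RW=1,US=1,PS=0
  L2 @0x3C[9] → 0x3D007  P=1,RW=1,US=1,PS=0
  L3 @0x3D[15] → 0x41007  P=1,RW=1,US=1,PS=0
  → PA=0x416F1  (4 entries read)
#1 VA=0xACA (r,kernel):
  L0 @0x35[0] → 0x45006  P=0,RW=1,US=1,PS=0
  → PAGE_NOT_PRESENT  (1 entries read)
#2 VA=0x780000008BA (r,kernel):
  L0 @0x35[15] → 0x2B000  P=0,RW=0,US=0,PS=0
  → PAGE_NOT_PRESENT  (1 entries read)
#3 VA=0xA00828021C6 (r,kernel):
  L0 @0x35[20] → 0x44007  P=1,RW=1,US=1,PS=0
  L1 @0x44[2] → 0x47007  P=1,RW=1,US=1,PS=0
  L2 @0x47[20] → 0x4B007  P=1,RW=1,US=1,PS=0
  L3 @0x4B[2] → 0x4D007  P=1,RW=1,US=1,PS=0
  → PA=0x4D1C6  (4 entries read)
#4 VA=0xB84C38168EB (r,kernel):
  L0 @0x35[23] → 0x4E007  P=1,RW=1,US=1,PS=0
  L1 @0x4E[19] → 0x52007  P=1,RW=1,US=1,PS=0
  L2 @0x52[28] → 0x54007  P=1,RW=1,US=1,PS=0
  L3 @0x54[22] → 0x56007  P=1,RW=1,US=1,PS=0
  → PA=0x568EB  (4 entries read)
#5 VA=0x80643E0AA03 (r,kernel):
  L0 @0x35[16] → 0x57007  P=1,RW=1,US=1,PS=0
  L1 @0x57[25] → 0x5A007  P=1,RW=1,US=1,PS=0
  L2 @0x5A[31] → 0x5E007  P=1,RW=1,US=1,PS=0
  L3 @0x5E[10] → 0x60007  P=1,RW=1,US=1,PS=0
  → PA=0x60A03  (4 entries read)

Access #5 PA: 0x60A03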